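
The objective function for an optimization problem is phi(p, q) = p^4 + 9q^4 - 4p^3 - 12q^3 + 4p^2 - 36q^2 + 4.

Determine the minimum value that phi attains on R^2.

-92

phi(p,q) separates as A(p) + B(q) + 4, so its minimum is min A + min B + 4.
A'(p) = 4p(p - 2)(p - 1) vanishes at p ∈ {0, 1, 2}; B'(q) = 36q(q - 2)(q + 1) vanishes at q ∈ {-1, 0, 2}.
Local minima of A (where A''>0): A(0)=0, A(2)=0. Local minima of B: B(-1)=-15, B(2)=-96.
So the global minimum of phi is A(0) + B(2) + 4 = 0 − 96 + 4 = -92, attained at (0, 2).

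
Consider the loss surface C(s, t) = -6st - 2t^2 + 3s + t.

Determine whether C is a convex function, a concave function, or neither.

C is quadratic, so its Hessian is the constant matrix H = [[0, -6], [-6, -4]].
det(H) = -36, tr(H) = -4.
det(H) < 0, so H is indefinite: neither convex nor concave.

neither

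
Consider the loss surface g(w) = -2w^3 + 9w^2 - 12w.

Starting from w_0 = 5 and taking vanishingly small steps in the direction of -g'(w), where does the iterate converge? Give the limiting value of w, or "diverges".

diverges

g'(w) = -6(w - 2)(w - 1), so g'(5) = -72.
Gradient descent moves in the -g' direction, i.e. w is increasing.
There is no critical point above w=5, and g' keeps the same sign, so the iterate runs off to +∞.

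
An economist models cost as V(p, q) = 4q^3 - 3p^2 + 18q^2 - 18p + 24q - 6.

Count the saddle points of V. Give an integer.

V separates as a function of p plus a function of q, so ∇V=0 decouples.
∂V/∂p = -6(p + 3) = 0 at p ∈ {-3}; ∂V/∂q = 12(q + 1)(q + 2) = 0 at q ∈ {-2, -1}.
The Hessian is diagonal: diag(V_pp, V_qq). Second derivatives: V_pp(-3)=-6; V_qq(-2)=-12, V_qq(-1)=12.
Saddle points occur where the two diagonal entries have opposite signs: (-3, -1). Count: 1.

1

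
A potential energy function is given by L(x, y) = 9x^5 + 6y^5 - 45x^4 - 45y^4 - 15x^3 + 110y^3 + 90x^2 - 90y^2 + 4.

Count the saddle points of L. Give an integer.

8

L separates as a function of x plus a function of y, so ∇L=0 decouples.
∂L/∂x = 45x(x - 4)(x - 1)(x + 1) = 0 at x ∈ {-1, 0, 1, 4}; ∂L/∂y = 30y(y - 3)(y - 2)(y - 1) = 0 at y ∈ {0, 1, 2, 3}.
The Hessian is diagonal: diag(L_xx, L_yy). Second derivatives: L_xx(-1)=-450, L_xx(0)=180, L_xx(1)=-270, L_xx(4)=2700; L_yy(0)=-180, L_yy(1)=60, L_yy(2)=-60, L_yy(3)=180.
Saddle points occur where the two diagonal entries have opposite signs: (-1, 1), (-1, 3), (0, 0), (0, 2), (1, 1), (1, 3), (4, 0), (4, 2). Count: 8.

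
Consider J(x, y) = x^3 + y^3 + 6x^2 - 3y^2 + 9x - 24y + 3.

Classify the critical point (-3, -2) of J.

local maximum

The mixed partial ∂²J/∂x∂y is 0, so the Hessian at any point is diag(J_xx, J_yy) = diag(6(x + 2), 6(y - 1)).
At (-3, -2): H = diag(-6, -18).
Both eigenvalues are negative, so H is negative definite: a local maximum.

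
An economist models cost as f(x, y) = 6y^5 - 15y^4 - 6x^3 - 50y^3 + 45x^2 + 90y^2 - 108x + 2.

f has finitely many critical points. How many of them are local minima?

f separates as a function of x plus a function of y, so ∇f=0 decouples.
∂f/∂x = -18(x - 3)(x - 2) = 0 at x ∈ {2, 3}; ∂f/∂y = 30y(y - 3)(y - 1)(y + 2) = 0 at y ∈ {-2, 0, 1, 3}.
The Hessian is diagonal: diag(f_xx, f_yy). Second derivatives: f_xx(2)=18, f_xx(3)=-18; f_yy(-2)=-900, f_yy(0)=180, f_yy(1)=-180, f_yy(3)=900.
Local minima occur where both diagonal entries positive: (2, 0), (2, 3). Count: 2.

2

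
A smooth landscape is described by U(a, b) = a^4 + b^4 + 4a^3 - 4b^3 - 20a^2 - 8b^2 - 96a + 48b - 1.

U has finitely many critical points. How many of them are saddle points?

U separates as a function of a plus a function of b, so ∇U=0 decouples.
∂U/∂a = 4(a - 3)(a + 2)(a + 4) = 0 at a ∈ {-4, -2, 3}; ∂U/∂b = 4(b - 3)(b - 2)(b + 2) = 0 at b ∈ {-2, 2, 3}.
The Hessian is diagonal: diag(U_aa, U_bb). Second derivatives: U_aa(-4)=56, U_aa(-2)=-40, U_aa(3)=140; U_bb(-2)=80, U_bb(2)=-16, U_bb(3)=20.
Saddle points occur where the two diagonal entries have opposite signs: (-4, 2), (-2, -2), (-2, 3), (3, 2). Count: 4.

4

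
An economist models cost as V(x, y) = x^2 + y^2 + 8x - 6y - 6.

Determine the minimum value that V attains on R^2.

V(x,y) separates as P(x) + Q(y) − 6, so its minimum is min P + min Q − 6.
P'(x) = 2x + 8 vanishes at x ∈ {-4}; Q'(y) = 2y - 6 vanishes at y ∈ {3}.
Local minima of P (where P''>0): P(-4)=-16. Local minima of Q: Q(3)=-9.
So the global minimum of V is P(-4) + Q(3) − 6 = -16 − 9 − 6 = -31, attained at (-4, 3).

-31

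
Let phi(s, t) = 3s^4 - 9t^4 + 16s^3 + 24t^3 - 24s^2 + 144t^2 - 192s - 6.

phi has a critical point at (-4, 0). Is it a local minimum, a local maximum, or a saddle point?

The mixed partial ∂²phi/∂s∂t is 0, so the Hessian at any point is diag(phi_ss, phi_tt) = diag(12(3s^2 + 8s - 4), 36(-3t^2 + 4t + 8)).
At (-4, 0): H = diag(144, 288).
Both eigenvalues are positive, so H is positive definite: a local minimum.

local minimum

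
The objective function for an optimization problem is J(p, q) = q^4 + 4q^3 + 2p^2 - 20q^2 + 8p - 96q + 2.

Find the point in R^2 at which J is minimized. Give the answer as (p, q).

(-2, 3)

J(p,q) separates as A(p) + B(q) + 2, so its minimum is min A + min B + 2.
A'(p) = 4p + 8 vanishes at p ∈ {-2}; B'(q) = 4(q - 3)(q + 2)(q + 4) vanishes at q ∈ {-4, -2, 3}.
Local minima of A (where A''>0): A(-2)=-8. Local minima of B: B(-4)=64, B(3)=-279.
So the global minimum of J is A(-2) + B(3) + 2 = -8 − 279 + 2 = -285, attained at (-2, 3).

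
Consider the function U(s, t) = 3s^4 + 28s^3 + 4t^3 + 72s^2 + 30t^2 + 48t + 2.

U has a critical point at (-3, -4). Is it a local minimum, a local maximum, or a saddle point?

local maximum

The mixed partial ∂²U/∂s∂t is 0, so the Hessian at any point is diag(U_ss, U_tt) = diag(12(3s^2 + 14s + 12), 12(2t + 5)).
At (-3, -4): H = diag(-36, -36).
Both eigenvalues are negative, so H is negative definite: a local maximum.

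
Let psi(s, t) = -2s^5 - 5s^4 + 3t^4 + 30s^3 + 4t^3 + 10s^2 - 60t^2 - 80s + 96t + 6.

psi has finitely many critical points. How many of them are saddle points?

6

psi separates as a function of s plus a function of t, so ∇psi=0 decouples.
∂psi/∂s = -10(s - 2)(s - 1)(s + 1)(s + 4) = 0 at s ∈ {-4, -1, 1, 2}; ∂psi/∂t = 12(t - 2)(t - 1)(t + 4) = 0 at t ∈ {-4, 1, 2}.
The Hessian is diagonal: diag(psi_ss, psi_tt). Second derivatives: psi_ss(-4)=900, psi_ss(-1)=-180, psi_ss(1)=100, psi_ss(2)=-180; psi_tt(-4)=360, psi_tt(1)=-60, psi_tt(2)=72.
Saddle points occur where the two diagonal entries have opposite signs: (-4, 1), (-1, -4), (-1, 2), (1, 1), (2, -4), (2, 2). Count: 6.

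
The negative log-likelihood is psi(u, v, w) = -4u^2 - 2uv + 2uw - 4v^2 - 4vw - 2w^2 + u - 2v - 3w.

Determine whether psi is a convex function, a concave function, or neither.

concave

psi is quadratic, so its Hessian is the constant matrix H = [[-8, -2, 2], [-2, -8, -4], [2, -4, -4]].
Leading principal minors: -8, 60, -48.
Signs alternate −, +, − ⇒ H ≺ 0 ⇒ concave.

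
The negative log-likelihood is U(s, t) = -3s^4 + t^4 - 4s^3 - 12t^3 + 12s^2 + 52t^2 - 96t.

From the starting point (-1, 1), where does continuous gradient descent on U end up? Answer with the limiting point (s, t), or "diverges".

U is separable, so gradient descent decouples: s follows -∂U/∂s, t follows -∂U/∂t.
∂U/∂s = -12s(s - 1)(s + 2); at s=-1 this is -24, so s increases.
∂U/∂t = 4(t - 4)(t - 3)(t - 2); at t=1 this is -24, so t increases.
s converges to its nearest critical value 0 (a local min of the s-part); t converges to 2. The iterate converges to (0, 2).

(0, 2)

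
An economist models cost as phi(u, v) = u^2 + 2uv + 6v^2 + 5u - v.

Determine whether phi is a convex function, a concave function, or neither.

convex

phi is quadratic, so its Hessian is the constant matrix H = [[2, 2], [2, 12]].
det(H) = 20, tr(H) = 14.
det(H) > 0 and tr(H) > 0, so H is positive definite everywhere: convex.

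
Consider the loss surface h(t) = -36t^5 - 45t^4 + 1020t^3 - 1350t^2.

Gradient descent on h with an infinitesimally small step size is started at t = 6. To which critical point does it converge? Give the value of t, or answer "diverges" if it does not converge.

h'(t) = -180t(t - 3)(t - 1)(t + 5), so h'(6) = -178200.
Gradient descent moves in the -h' direction, i.e. t is increasing.
There is no critical point above t=6, and h' keeps the same sign, so the iterate runs off to +∞.

diverges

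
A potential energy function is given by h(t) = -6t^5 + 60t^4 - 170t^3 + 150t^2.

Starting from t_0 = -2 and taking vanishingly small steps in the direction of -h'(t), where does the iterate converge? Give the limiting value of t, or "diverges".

0

h'(t) = -30t(t - 5)(t - 2)(t - 1), so h'(-2) = -5040.
Gradient descent moves in the -h' direction, i.e. t is increasing.
The nearest critical point in that direction is t = 0, where h'' = 300 > 0 (a local minimum). The iterate converges there.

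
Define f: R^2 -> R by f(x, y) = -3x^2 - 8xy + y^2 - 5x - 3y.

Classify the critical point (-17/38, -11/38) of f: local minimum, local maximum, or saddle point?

saddle point

The Hessian of f is constant: H = [[-6, -8], [-8, 2]].
det(H) = (-6)·2 − (-8)² = -76.
Since det(H) < 0, H is indefinite and the critical point is a saddle point.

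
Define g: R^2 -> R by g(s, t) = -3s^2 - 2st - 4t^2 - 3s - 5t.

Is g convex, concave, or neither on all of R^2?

g is quadratic, so its Hessian is the constant matrix H = [[-6, -2], [-2, -8]].
det(H) = 44, tr(H) = -14.
det(H) > 0 and tr(H) < 0, so H is negative definite everywhere: concave.

concave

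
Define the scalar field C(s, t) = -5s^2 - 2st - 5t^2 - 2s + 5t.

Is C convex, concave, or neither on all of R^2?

concave

C is quadratic, so its Hessian is the constant matrix H = [[-10, -2], [-2, -10]].
det(H) = 96, tr(H) = -20.
det(H) > 0 and tr(H) < 0, so H is negative definite everywhere: concave.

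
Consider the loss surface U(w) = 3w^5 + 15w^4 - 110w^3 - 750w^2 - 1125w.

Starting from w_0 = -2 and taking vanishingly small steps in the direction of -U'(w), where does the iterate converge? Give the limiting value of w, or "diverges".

U'(w) = 15(w - 5)(w + 1)(w + 3)(w + 5), so U'(-2) = 315.
Gradient descent moves in the -U' direction, i.e. w is decreasing.
The nearest critical point in that direction is w = -3, where U'' = 480 > 0 (a local minimum). The iterate converges there.

-3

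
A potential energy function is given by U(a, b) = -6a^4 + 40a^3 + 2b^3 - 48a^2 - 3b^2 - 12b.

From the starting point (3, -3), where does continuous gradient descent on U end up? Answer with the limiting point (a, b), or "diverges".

diverges

U is separable, so gradient descent decouples: a follows -∂U/∂a, b follows -∂U/∂b.
∂U/∂a = -24a(a - 4)(a - 1); at a=3 this is 144, so a decreases.
∂U/∂b = 6(b - 2)(b + 1); at b=-3 this is 60, so b decreases.
The b-coordinate has no critical point in that direction and runs off to infinity.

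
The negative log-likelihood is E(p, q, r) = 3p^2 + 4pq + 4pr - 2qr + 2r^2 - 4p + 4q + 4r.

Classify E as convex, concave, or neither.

E is quadratic, so its Hessian is the constant matrix H = [[6, 4, 4], [4, 0, -2], [4, -2, 4]].
Leading principal minors: 6, -16, -152.
Neither pattern holds ⇒ H is indefinite ⇒ neither convex nor concave.

neither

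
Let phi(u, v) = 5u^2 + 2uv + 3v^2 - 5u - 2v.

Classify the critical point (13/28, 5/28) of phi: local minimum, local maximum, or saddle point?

The Hessian of phi is constant: H = [[10, 2], [2, 6]].
det(H) = 10·6 − 2² = 56.
det(H) > 0 and tr(H) = 16 > 0, so H is positive definite and the point is a local minimum.

local minimum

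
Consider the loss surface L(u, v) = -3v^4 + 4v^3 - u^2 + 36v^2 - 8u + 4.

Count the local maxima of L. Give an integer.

L separates as a function of u plus a function of v, so ∇L=0 decouples.
∂L/∂u = -2(u + 4) = 0 at u ∈ {-4}; ∂L/∂v = -12v(v - 3)(v + 2) = 0 at v ∈ {-2, 0, 3}.
The Hessian is diagonal: diag(L_uu, L_vv). Second derivatives: L_uu(-4)=-2; L_vv(-2)=-120, L_vv(0)=72, L_vv(3)=-180.
Local maxima occur where both diagonal entries negative: (-4, -2), (-4, 3). Count: 2.

2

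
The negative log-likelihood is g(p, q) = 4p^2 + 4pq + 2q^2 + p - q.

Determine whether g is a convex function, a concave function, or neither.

convex

g is quadratic, so its Hessian is the constant matrix H = [[8, 4], [4, 4]].
det(H) = 16, tr(H) = 12.
det(H) > 0 and tr(H) > 0, so H is positive definite everywhere: convex.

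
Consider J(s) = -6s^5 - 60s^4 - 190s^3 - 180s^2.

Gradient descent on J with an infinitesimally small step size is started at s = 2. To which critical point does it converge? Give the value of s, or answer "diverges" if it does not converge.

diverges

J'(s) = -30s(s + 1)(s + 3)(s + 4), so J'(2) = -5400.
Gradient descent moves in the -J' direction, i.e. s is increasing.
There is no critical point above s=2, and J' keeps the same sign, so the iterate runs off to +∞.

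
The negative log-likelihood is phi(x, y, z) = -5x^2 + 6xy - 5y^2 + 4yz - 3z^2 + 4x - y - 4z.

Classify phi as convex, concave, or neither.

phi is quadratic, so its Hessian is the constant matrix H = [[-10, 6, 0], [6, -10, 4], [0, 4, -6]].
Leading principal minors: -10, 64, -224.
Signs alternate −, +, − ⇒ H ≺ 0 ⇒ concave.

concave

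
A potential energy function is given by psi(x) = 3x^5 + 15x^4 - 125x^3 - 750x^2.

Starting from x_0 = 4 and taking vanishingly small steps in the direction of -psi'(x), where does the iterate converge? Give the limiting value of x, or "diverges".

psi'(x) = 15x(x - 5)(x + 4)(x + 5), so psi'(4) = -4320.
Gradient descent moves in the -psi' direction, i.e. x is increasing.
The nearest critical point in that direction is x = 5, where psi'' = 6750 > 0 (a local minimum). The iterate converges there.

5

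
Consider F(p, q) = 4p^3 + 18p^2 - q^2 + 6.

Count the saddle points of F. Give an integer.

F separates as a function of p plus a function of q, so ∇F=0 decouples.
∂F/∂p = 12p(p + 3) = 0 at p ∈ {-3, 0}; ∂F/∂q = -2q = 0 at q ∈ {0}.
The Hessian is diagonal: diag(F_pp, F_qq). Second derivatives: F_pp(-3)=-36, F_pp(0)=36; F_qq(0)=-2.
Saddle points occur where the two diagonal entries have opposite signs: (0, 0). Count: 1.

1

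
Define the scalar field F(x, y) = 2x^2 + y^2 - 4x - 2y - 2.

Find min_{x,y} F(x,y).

-5

F(x,y) separates as P(x) + Q(y) − 2, so its minimum is min P + min Q − 2.
P'(x) = 4x - 4 vanishes at x ∈ {1}; Q'(y) = 2y - 2 vanishes at y ∈ {1}.
Local minima of P (where P''>0): P(1)=-2. Local minima of Q: Q(1)=-1.
So the global minimum of F is P(1) + Q(1) − 2 = -2 − 1 − 2 = -5, attained at (1, 1).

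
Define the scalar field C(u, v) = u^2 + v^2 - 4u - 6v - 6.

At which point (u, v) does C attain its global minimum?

C(u,v) separates as P(u) + Q(v) − 6, so its minimum is min P + min Q − 6.
P'(u) = 2u - 4 vanishes at u ∈ {2}; Q'(v) = 2v - 6 vanishes at v ∈ {3}.
Local minima of P (where P''>0): P(2)=-4. Local minima of Q: Q(3)=-9.
So the global minimum of C is P(2) + Q(3) − 6 = -4 − 9 − 6 = -19, attained at (2, 3).

(2, 3)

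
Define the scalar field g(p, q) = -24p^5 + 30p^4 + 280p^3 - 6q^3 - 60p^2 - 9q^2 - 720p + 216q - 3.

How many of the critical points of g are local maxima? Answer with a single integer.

2

g separates as a function of p plus a function of q, so ∇g=0 decouples.
∂g/∂p = -120(p - 3)(p - 1)(p + 1)(p + 2) = 0 at p ∈ {-2, -1, 1, 3}; ∂g/∂q = -18(q - 3)(q + 4) = 0 at q ∈ {-4, 3}.
The Hessian is diagonal: diag(g_pp, g_qq). Second derivatives: g_pp(-2)=1800, g_pp(-1)=-960, g_pp(1)=1440, g_pp(3)=-4800; g_qq(-4)=126, g_qq(3)=-126.
Local maxima occur where both diagonal entries negative: (-1, 3), (3, 3). Count: 2.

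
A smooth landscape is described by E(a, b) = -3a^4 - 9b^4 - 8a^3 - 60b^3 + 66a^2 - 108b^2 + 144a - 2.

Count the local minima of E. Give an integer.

E separates as a function of a plus a function of b, so ∇E=0 decouples.
∂E/∂a = -12(a - 3)(a + 1)(a + 4) = 0 at a ∈ {-4, -1, 3}; ∂E/∂b = -36b(b + 2)(b + 3) = 0 at b ∈ {-3, -2, 0}.
The Hessian is diagonal: diag(E_aa, E_bb). Second derivatives: E_aa(-4)=-252, E_aa(-1)=144, E_aa(3)=-336; E_bb(-3)=-108, E_bb(-2)=72, E_bb(0)=-216.
Local minima occur where both diagonal entries positive: (-1, -2). Count: 1.

1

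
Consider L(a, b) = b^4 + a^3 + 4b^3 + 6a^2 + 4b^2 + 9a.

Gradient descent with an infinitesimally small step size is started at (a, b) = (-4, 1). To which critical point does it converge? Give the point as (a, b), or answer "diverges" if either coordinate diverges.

diverges

L is separable, so gradient descent decouples: a follows -∂L/∂a, b follows -∂L/∂b.
∂L/∂a = 3(a + 1)(a + 3); at a=-4 this is 9, so a decreases.
∂L/∂b = 4b(b + 1)(b + 2); at b=1 this is 24, so b decreases.
The a-coordinate has no critical point in that direction and runs off to infinity.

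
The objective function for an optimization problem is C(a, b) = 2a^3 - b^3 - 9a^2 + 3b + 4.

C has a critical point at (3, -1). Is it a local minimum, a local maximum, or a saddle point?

The mixed partial ∂²C/∂a∂b is 0, so the Hessian at any point is diag(C_aa, C_bb) = diag(6(2a - 3), -6b).
At (3, -1): H = diag(18, 6).
Both eigenvalues are positive, so H is positive definite: a local minimum.

local minimum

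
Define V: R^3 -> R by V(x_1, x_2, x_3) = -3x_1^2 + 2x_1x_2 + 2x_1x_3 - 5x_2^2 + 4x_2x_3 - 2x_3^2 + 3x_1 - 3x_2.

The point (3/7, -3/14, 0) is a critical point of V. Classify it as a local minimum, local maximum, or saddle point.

local maximum

The Hessian is constant: H = [[-6, 2, 2], [2, -10, 4], [2, 4, -4]].
Leading principal minors: Δ₁ = -6, Δ₂ = 56, Δ₃ = -56.
The minors alternate sign starting negative (−, +, −), so H is negative definite: a local maximum.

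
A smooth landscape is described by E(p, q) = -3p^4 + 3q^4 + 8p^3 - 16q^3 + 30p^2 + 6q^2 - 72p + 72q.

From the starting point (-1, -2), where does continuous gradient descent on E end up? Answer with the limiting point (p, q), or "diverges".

E is separable, so gradient descent decouples: p follows -∂E/∂p, q follows -∂E/∂q.
∂E/∂p = -12(p - 3)(p - 1)(p + 2); at p=-1 this is -96, so p increases.
∂E/∂q = 12(q - 3)(q - 2)(q + 1); at q=-2 this is -240, so q increases.
p converges to its nearest critical value 1 (a local min of the p-part); q converges to -1. The iterate converges to (1, -1).

(1, -1)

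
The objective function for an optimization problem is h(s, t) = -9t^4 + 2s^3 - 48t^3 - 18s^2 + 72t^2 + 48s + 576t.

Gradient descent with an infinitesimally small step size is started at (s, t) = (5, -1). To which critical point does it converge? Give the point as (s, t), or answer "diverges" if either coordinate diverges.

(4, -2)

h is separable, so gradient descent decouples: s follows -∂h/∂s, t follows -∂h/∂t.
∂h/∂s = 6(s - 4)(s - 2); at s=5 this is 18, so s decreases.
∂h/∂t = -36(t - 2)(t + 2)(t + 4); at t=-1 this is 324, so t decreases.
s converges to its nearest critical value 4 (a local min of the s-part); t converges to -2. The iterate converges to (4, -2).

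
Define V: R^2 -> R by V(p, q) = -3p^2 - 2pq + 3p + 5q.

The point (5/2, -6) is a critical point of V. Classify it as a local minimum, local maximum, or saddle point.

The Hessian of V is constant: H = [[-6, -2], [-2, 0]].
det(H) = (-6)·0 − (-2)² = -4.
Since det(H) < 0, H is indefinite and the critical point is a saddle point.

saddle point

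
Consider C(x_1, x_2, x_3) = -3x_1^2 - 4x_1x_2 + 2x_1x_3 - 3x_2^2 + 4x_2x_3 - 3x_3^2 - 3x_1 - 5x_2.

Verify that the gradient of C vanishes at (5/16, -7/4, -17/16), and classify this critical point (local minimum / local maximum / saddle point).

local maximum

∇C = (-6x_1 - 4x_2 + 2x_3 - 3, -4x_1 - 6x_2 + 4x_3 - 5, 2x_1 + 4x_2 - 6x_3); substituting (5/16, -7/4, -17/16) gives ∇C = (0, 0, 0), so (5/16, -7/4, -17/16) is indeed a critical point.
The Hessian is constant: H = [[-6, -4, 2], [-4, -6, 4], [2, 4, -6]].
Leading principal minors: Δ₁ = -6, Δ₂ = 20, Δ₃ = -64.
The minors alternate sign starting negative (−, +, −), so H is negative definite: a local maximum.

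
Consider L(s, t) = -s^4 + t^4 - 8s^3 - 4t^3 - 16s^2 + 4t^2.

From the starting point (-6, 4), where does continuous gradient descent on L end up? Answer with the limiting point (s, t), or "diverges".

diverges

L is separable, so gradient descent decouples: s follows -∂L/∂s, t follows -∂L/∂t.
∂L/∂s = -4s(s + 2)(s + 4); at s=-6 this is 192, so s decreases.
∂L/∂t = 4t(t - 2)(t - 1); at t=4 this is 96, so t decreases.
The s-coordinate has no critical point in that direction and runs off to infinity.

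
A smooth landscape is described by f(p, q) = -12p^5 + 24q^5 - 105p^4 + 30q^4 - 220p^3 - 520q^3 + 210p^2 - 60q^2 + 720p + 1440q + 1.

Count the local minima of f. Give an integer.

4

f separates as a function of p plus a function of q, so ∇f=0 decouples.
∂f/∂p = -60(p - 1)(p + 1)(p + 3)(p + 4) = 0 at p ∈ {-4, -3, -1, 1}; ∂f/∂q = 120(q - 3)(q - 1)(q + 1)(q + 4) = 0 at q ∈ {-4, -1, 1, 3}.
The Hessian is diagonal: diag(f_pp, f_qq). Second derivatives: f_pp(-4)=900, f_pp(-3)=-480, f_pp(-1)=720, f_pp(1)=-2400; f_qq(-4)=-12600, f_qq(-1)=2880, f_qq(1)=-2400, f_qq(3)=6720.
Local minima occur where both diagonal entries positive: (-4, -1), (-4, 3), (-1, -1), (-1, 3). Count: 4.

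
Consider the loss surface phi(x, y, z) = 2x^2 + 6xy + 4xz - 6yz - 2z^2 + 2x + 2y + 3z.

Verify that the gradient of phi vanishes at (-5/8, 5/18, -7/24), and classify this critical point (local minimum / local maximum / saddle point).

saddle point

∇phi = (4x + 6y + 4z + 2, 6x - 6z + 2, 4x - 6y - 4z + 3); substituting (-5/8, 5/18, -7/24) gives ∇phi = (0, 0, 0), so (-5/8, 5/18, -7/24) is indeed a critical point.
The Hessian is constant: H = [[4, 6, 4], [6, 0, -6], [4, -6, -4]].
Leading principal minors: Δ₁ = 4, Δ₂ = -36, Δ₃ = -288.
The minors fit neither the all-positive nor the alternating-sign pattern, so H is indefinite: a saddle point.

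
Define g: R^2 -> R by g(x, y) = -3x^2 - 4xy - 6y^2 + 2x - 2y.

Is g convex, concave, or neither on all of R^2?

g is quadratic, so its Hessian is the constant matrix H = [[-6, -4], [-4, -12]].
det(H) = 56, tr(H) = -18.
det(H) > 0 and tr(H) < 0, so H is negative definite everywhere: concave.

concave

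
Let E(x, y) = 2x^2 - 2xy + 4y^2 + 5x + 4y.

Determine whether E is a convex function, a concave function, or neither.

E is quadratic, so its Hessian is the constant matrix H = [[4, -2], [-2, 8]].
det(H) = 28, tr(H) = 12.
det(H) > 0 and tr(H) > 0, so H is positive definite everywhere: convex.

convex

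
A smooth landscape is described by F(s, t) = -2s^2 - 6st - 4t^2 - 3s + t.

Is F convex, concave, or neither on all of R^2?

F is quadratic, so its Hessian is the constant matrix H = [[-4, -6], [-6, -8]].
det(H) = -4, tr(H) = -12.
det(H) < 0, so H is indefinite: neither convex nor concave.

neither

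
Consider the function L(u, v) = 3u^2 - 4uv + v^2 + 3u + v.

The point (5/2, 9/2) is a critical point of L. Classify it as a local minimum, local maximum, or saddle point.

saddle point

The Hessian of L is constant: H = [[6, -4], [-4, 2]].
det(H) = 6·2 − (-4)² = -4.
Since det(H) < 0, H is indefinite and the critical point is a saddle point.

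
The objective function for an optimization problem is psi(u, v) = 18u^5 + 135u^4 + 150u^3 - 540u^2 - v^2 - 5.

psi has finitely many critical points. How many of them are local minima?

psi separates as a function of u plus a function of v, so ∇psi=0 decouples.
∂psi/∂u = 90u(u - 1)(u + 3)(u + 4) = 0 at u ∈ {-4, -3, 0, 1}; ∂psi/∂v = -2v = 0 at v ∈ {0}.
The Hessian is diagonal: diag(psi_uu, psi_vv). Second derivatives: psi_uu(-4)=-1800, psi_uu(-3)=1080, psi_uu(0)=-1080, psi_uu(1)=1800; psi_vv(0)=-2.
Local minima occur where both diagonal entries positive: none. Count: 0.

0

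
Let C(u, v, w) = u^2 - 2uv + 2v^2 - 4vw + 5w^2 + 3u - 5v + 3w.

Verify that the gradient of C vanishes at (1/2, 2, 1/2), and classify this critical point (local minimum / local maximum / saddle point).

local minimum

∇C = (2u - 2v + 3, -2u + 4v - 4w - 5, -4v + 10w + 3); substituting (1/2, 2, 1/2) gives ∇C = (0, 0, 0), so (1/2, 2, 1/2) is indeed a critical point.
The Hessian is constant: H = [[2, -2, 0], [-2, 4, -4], [0, -4, 10]].
Leading principal minors: Δ₁ = 2, Δ₂ = 4, Δ₃ = 8.
All leading minors are positive, so H is positive definite: a local minimum.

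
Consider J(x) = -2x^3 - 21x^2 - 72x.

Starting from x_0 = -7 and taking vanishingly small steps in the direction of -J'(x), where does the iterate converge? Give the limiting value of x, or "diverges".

-4

J'(x) = -6(x + 3)(x + 4), so J'(-7) = -72.
Gradient descent moves in the -J' direction, i.e. x is increasing.
The nearest critical point in that direction is x = -4, where J'' = 6 > 0 (a local minimum). The iterate converges there.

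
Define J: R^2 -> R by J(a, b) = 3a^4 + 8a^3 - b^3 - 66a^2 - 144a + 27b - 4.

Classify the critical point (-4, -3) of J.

local minimum

The mixed partial ∂²J/∂a∂b is 0, so the Hessian at any point is diag(J_aa, J_bb) = diag(12(3a^2 + 4a - 11), -6b).
At (-4, -3): H = diag(252, 18).
Both eigenvalues are positive, so H is positive definite: a local minimum.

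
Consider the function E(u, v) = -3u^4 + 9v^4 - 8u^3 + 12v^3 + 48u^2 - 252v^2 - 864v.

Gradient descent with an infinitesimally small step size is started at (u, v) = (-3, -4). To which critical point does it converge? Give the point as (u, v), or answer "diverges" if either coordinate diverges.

E is separable, so gradient descent decouples: u follows -∂E/∂u, v follows -∂E/∂v.
∂E/∂u = -12u(u - 2)(u + 4); at u=-3 this is -180, so u increases.
∂E/∂v = 36(v - 4)(v + 2)(v + 3); at v=-4 this is -576, so v increases.
u converges to its nearest critical value 0 (a local min of the u-part); v converges to -3. The iterate converges to (0, -3).

(0, -3)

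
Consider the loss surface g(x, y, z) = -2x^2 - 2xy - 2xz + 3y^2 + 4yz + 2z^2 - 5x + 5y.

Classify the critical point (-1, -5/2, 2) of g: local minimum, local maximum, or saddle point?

saddle point

The Hessian is constant: H = [[-4, -2, -2], [-2, 6, 4], [-2, 4, 4]].
Leading principal minors: Δ₁ = -4, Δ₂ = -28, Δ₃ = -40.
The minors fit neither the all-positive nor the alternating-sign pattern, so H is indefinite: a saddle point.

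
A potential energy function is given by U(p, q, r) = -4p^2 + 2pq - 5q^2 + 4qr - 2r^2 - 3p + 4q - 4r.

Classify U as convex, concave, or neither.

concave

U is quadratic, so its Hessian is the constant matrix H = [[-8, 2, 0], [2, -10, 4], [0, 4, -4]].
Leading principal minors: -8, 76, -176.
Signs alternate −, +, − ⇒ H ≺ 0 ⇒ concave.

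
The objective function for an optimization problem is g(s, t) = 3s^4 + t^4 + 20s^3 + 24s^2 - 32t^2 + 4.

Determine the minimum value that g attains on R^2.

g(s,t) separates as P(s) + Q(t) + 4, so its minimum is min P + min Q + 4.
P'(s) = 12s(s + 1)(s + 4) vanishes at s ∈ {-4, -1, 0}; Q'(t) = 4t(t - 4)(t + 4) vanishes at t ∈ {-4, 0, 4}.
Local minima of P (where P''>0): P(-4)=-128, P(0)=0. Local minima of Q: Q(-4)=-256, Q(4)=-256.
So the global minimum of g is P(-4) + Q(-4) + 4 = -128 − 256 + 4 = -380, attained at (-4, -4).

-380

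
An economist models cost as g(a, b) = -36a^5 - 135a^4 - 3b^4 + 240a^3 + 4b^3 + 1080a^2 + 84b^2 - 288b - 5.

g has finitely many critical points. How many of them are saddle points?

g separates as a function of a plus a function of b, so ∇g=0 decouples.
∂g/∂a = -180a(a - 2)(a + 2)(a + 3) = 0 at a ∈ {-3, -2, 0, 2}; ∂g/∂b = -12(b - 3)(b - 2)(b + 4) = 0 at b ∈ {-4, 2, 3}.
The Hessian is diagonal: diag(g_aa, g_bb). Second derivatives: g_aa(-3)=2700, g_aa(-2)=-1440, g_aa(0)=2160, g_aa(2)=-7200; g_bb(-4)=-504, g_bb(2)=72, g_bb(3)=-84.
Saddle points occur where the two diagonal entries have opposite signs: (-3, -4), (-3, 3), (-2, 2), (0, -4), (0, 3), (2, 2). Count: 6.

6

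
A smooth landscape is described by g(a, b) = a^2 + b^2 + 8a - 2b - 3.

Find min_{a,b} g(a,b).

-20

g(a,b) separates as P(a) + Q(b) − 3, so its minimum is min P + min Q − 3.
P'(a) = 2a + 8 vanishes at a ∈ {-4}; Q'(b) = 2b - 2 vanishes at b ∈ {1}.
Local minima of P (where P''>0): P(-4)=-16. Local minima of Q: Q(1)=-1.
So the global minimum of g is P(-4) + Q(1) − 3 = -16 − 1 − 3 = -20, attained at (-4, 1).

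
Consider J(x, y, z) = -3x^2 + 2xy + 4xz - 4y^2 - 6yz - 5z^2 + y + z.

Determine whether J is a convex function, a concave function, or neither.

concave

J is quadratic, so its Hessian is the constant matrix H = [[-6, 2, 4], [2, -8, -6], [4, -6, -10]].
Leading principal minors: -6, 44, -192.
Signs alternate −, +, − ⇒ H ≺ 0 ⇒ concave.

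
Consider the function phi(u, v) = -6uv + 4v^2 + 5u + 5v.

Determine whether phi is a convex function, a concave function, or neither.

phi is quadratic, so its Hessian is the constant matrix H = [[0, -6], [-6, 8]].
det(H) = -36, tr(H) = 8.
det(H) < 0, so H is indefinite: neither convex nor concave.

neither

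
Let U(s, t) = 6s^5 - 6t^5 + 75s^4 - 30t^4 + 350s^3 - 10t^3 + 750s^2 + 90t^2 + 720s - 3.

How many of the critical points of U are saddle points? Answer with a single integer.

8

U separates as a function of s plus a function of t, so ∇U=0 decouples.
∂U/∂s = 30(s + 1)(s + 2)(s + 3)(s + 4) = 0 at s ∈ {-4, -3, -2, -1}; ∂U/∂t = -30t(t - 1)(t + 2)(t + 3) = 0 at t ∈ {-3, -2, 0, 1}.
The Hessian is diagonal: diag(U_ss, U_tt). Second derivatives: U_ss(-4)=-180, U_ss(-3)=60, U_ss(-2)=-60, U_ss(-1)=180; U_tt(-3)=360, U_tt(-2)=-180, U_tt(0)=180, U_tt(1)=-360.
Saddle points occur where the two diagonal entries have opposite signs: (-4, -3), (-4, 0), (-3, -2), (-3, 1), (-2, -3), (-2, 0), (-1, -2), (-1, 1). Count: 8.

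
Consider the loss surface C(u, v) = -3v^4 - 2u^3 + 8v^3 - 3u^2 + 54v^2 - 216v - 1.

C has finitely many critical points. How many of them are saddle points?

3

C separates as a function of u plus a function of v, so ∇C=0 decouples.
∂C/∂u = -6u(u + 1) = 0 at u ∈ {-1, 0}; ∂C/∂v = -12(v - 3)(v - 2)(v + 3) = 0 at v ∈ {-3, 2, 3}.
The Hessian is diagonal: diag(C_uu, C_vv). Second derivatives: C_uu(-1)=6, C_uu(0)=-6; C_vv(-3)=-360, C_vv(2)=60, C_vv(3)=-72.
Saddle points occur where the two diagonal entries have opposite signs: (-1, -3), (-1, 3), (0, 2). Count: 3.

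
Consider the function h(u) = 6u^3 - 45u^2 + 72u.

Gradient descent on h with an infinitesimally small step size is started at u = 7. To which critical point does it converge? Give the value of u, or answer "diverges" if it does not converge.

4

h'(u) = 18(u - 4)(u - 1), so h'(7) = 324.
Gradient descent moves in the -h' direction, i.e. u is decreasing.
The nearest critical point in that direction is u = 4, where h'' = 54 > 0 (a local minimum). The iterate converges there.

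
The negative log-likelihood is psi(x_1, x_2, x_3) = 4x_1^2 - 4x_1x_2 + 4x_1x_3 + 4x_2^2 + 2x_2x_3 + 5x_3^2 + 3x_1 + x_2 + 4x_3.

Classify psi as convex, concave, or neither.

convex

psi is quadratic, so its Hessian is the constant matrix H = [[8, -4, 4], [-4, 8, 2], [4, 2, 10]].
Leading principal minors: 8, 48, 256.
All positive ⇒ H ≻ 0 ⇒ convex.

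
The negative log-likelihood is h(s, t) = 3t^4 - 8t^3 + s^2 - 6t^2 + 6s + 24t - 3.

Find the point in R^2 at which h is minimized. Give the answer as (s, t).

(-3, -1)

h(s,t) separates as P(s) + Q(t) − 3, so its minimum is min P + min Q − 3.
P'(s) = 2s + 6 vanishes at s ∈ {-3}; Q'(t) = 12(t - 2)(t - 1)(t + 1) vanishes at t ∈ {-1, 1, 2}.
Local minima of P (where P''>0): P(-3)=-9. Local minima of Q: Q(-1)=-19, Q(2)=8.
So the global minimum of h is P(-3) + Q(-1) − 3 = -9 − 19 − 3 = -31, attained at (-3, -1).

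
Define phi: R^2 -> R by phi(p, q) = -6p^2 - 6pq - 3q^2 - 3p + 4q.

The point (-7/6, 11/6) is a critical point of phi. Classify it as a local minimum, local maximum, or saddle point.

local maximum

The Hessian of phi is constant: H = [[-12, -6], [-6, -6]].
det(H) = (-12)·(-6) − (-6)² = 36.
det(H) > 0 and tr(H) = -18 < 0, so H is negative definite and the point is a local maximum.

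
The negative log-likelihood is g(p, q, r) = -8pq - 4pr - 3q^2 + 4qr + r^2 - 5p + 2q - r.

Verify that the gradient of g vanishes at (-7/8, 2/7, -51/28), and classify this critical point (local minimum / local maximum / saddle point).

saddle point

∇g = (-8q - 4r - 5, -8p - 6q + 4r + 2, -4p + 4q + 2r - 1); substituting (-7/8, 2/7, -51/28) gives ∇g = (0, 0, 0), so (-7/8, 2/7, -51/28) is indeed a critical point.
The Hessian is constant: H = [[0, -8, -4], [-8, -6, 4], [-4, 4, 2]].
Leading principal minors: Δ₁ = 0, Δ₂ = -64, Δ₃ = 224.
The minors fit neither the all-positive nor the alternating-sign pattern, so H is indefinite: a saddle point.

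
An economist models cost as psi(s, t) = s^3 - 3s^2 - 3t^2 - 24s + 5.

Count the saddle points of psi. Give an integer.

1

psi separates as a function of s plus a function of t, so ∇psi=0 decouples.
∂psi/∂s = 3(s - 4)(s + 2) = 0 at s ∈ {-2, 4}; ∂psi/∂t = -6t = 0 at t ∈ {0}.
The Hessian is diagonal: diag(psi_ss, psi_tt). Second derivatives: psi_ss(-2)=-18, psi_ss(4)=18; psi_tt(0)=-6.
Saddle points occur where the two diagonal entries have opposite signs: (4, 0). Count: 1.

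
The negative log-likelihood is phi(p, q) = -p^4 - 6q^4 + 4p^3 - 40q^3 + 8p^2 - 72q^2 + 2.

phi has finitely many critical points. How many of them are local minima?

phi separates as a function of p plus a function of q, so ∇phi=0 decouples.
∂phi/∂p = -4p(p - 4)(p + 1) = 0 at p ∈ {-1, 0, 4}; ∂phi/∂q = -24q(q + 2)(q + 3) = 0 at q ∈ {-3, -2, 0}.
The Hessian is diagonal: diag(phi_pp, phi_qq). Second derivatives: phi_pp(-1)=-20, phi_pp(0)=16, phi_pp(4)=-80; phi_qq(-3)=-72, phi_qq(-2)=48, phi_qq(0)=-144.
Local minima occur where both diagonal entries positive: (0, -2). Count: 1.

1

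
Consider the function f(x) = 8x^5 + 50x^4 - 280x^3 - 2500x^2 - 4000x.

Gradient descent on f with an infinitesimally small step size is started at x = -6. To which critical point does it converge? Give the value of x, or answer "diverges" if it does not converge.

f'(x) = 40(x - 5)(x + 1)(x + 4)(x + 5), so f'(-6) = 4400.
Gradient descent moves in the -f' direction, i.e. x is decreasing.
There is no critical point below x=-6, and f' keeps the same sign, so the iterate runs off to −∞.

diverges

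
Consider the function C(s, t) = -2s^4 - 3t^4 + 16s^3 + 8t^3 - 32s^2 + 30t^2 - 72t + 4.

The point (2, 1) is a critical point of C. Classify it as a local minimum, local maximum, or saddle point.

local minimum

The mixed partial ∂²C/∂s∂t is 0, so the Hessian at any point is diag(C_ss, C_tt) = diag(8(-3s^2 + 12s - 8), 12(-3t^2 + 4t + 5)).
At (2, 1): H = diag(32, 72).
Both eigenvalues are positive, so H is positive definite: a local minimum.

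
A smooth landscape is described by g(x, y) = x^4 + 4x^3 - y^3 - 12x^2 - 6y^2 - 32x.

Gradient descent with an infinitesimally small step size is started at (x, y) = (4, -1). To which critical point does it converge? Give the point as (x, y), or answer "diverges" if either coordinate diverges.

g is separable, so gradient descent decouples: x follows -∂g/∂x, y follows -∂g/∂y.
∂g/∂x = 4(x - 2)(x + 1)(x + 4); at x=4 this is 320, so x decreases.
∂g/∂y = -3y(y + 4); at y=-1 this is 9, so y decreases.
x converges to its nearest critical value 2 (a local min of the x-part); y converges to -4. The iterate converges to (2, -4).

(2, -4)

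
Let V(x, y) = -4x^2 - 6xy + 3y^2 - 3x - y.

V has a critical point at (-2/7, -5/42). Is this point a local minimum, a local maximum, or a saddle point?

saddle point

The Hessian of V is constant: H = [[-8, -6], [-6, 6]].
det(H) = (-8)·6 − (-6)² = -84.
Since det(H) < 0, H is indefinite and the critical point is a saddle point.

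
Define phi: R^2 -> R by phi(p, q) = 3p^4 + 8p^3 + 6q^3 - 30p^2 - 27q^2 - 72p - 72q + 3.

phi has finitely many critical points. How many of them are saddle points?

phi separates as a function of p plus a function of q, so ∇phi=0 decouples.
∂phi/∂p = 12(p - 2)(p + 1)(p + 3) = 0 at p ∈ {-3, -1, 2}; ∂phi/∂q = 18(q - 4)(q + 1) = 0 at q ∈ {-1, 4}.
The Hessian is diagonal: diag(phi_pp, phi_qq). Second derivatives: phi_pp(-3)=120, phi_pp(-1)=-72, phi_pp(2)=180; phi_qq(-1)=-90, phi_qq(4)=90.
Saddle points occur where the two diagonal entries have opposite signs: (-3, -1), (-1, 4), (2, -1). Count: 3.

3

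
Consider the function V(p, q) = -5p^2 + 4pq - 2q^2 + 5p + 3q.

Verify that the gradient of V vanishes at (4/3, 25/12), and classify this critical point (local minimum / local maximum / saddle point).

∇V = (-10p + 4q + 5, 4p - 4q + 3); substituting (4/3, 25/12) gives ∇V = (0, 0), so (4/3, 25/12) is indeed a critical point.
The Hessian of V is constant: H = [[-10, 4], [4, -4]].
det(H) = (-10)·(-4) − 4² = 24.
det(H) > 0 and tr(H) = -14 < 0, so H is negative definite and the point is a local maximum.

local maximum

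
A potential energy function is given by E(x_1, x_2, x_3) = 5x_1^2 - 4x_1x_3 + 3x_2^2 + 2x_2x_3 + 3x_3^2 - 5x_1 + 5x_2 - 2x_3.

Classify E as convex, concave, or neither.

convex

E is quadratic, so its Hessian is the constant matrix H = [[10, 0, -4], [0, 6, 2], [-4, 2, 6]].
Leading principal minors: 10, 60, 224.
All positive ⇒ H ≻ 0 ⇒ convex.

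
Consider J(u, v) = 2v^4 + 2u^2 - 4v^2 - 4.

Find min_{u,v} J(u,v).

J(u,v) separates as P(u) + Q(v) − 4, so its minimum is min P + min Q − 4.
P'(u) = 4u vanishes at u ∈ {0}; Q'(v) = 8v(v - 1)(v + 1) vanishes at v ∈ {-1, 0, 1}.
Local minima of P (where P''>0): P(0)=0. Local minima of Q: Q(-1)=-2, Q(1)=-2.
So the global minimum of J is P(0) + Q(-1) − 4 = 0 − 2 − 4 = -6, attained at (0, -1).

-6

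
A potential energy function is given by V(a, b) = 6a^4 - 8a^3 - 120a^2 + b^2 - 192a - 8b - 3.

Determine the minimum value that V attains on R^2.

V(a,b) separates as P(a) + Q(b) − 3, so its minimum is min P + min Q − 3.
P'(a) = 24(a - 4)(a + 1)(a + 2) vanishes at a ∈ {-2, -1, 4}; Q'(b) = 2b - 8 vanishes at b ∈ {4}.
Local minima of P (where P''>0): P(-2)=64, P(4)=-1664. Local minima of Q: Q(4)=-16.
So the global minimum of V is P(4) + Q(4) − 3 = -1664 − 16 − 3 = -1683, attained at (4, 4).

-1683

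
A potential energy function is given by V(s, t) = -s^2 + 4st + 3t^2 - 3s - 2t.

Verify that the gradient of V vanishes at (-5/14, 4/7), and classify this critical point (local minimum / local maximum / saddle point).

∇V = (-2s + 4t - 3, 4s + 6t - 2); substituting (-5/14, 4/7) gives ∇V = (0, 0), so (-5/14, 4/7) is indeed a critical point.
The Hessian of V is constant: H = [[-2, 4], [4, 6]].
det(H) = (-2)·6 − 4² = -28.
Since det(H) < 0, H is indefinite and the critical point is a saddle point.

saddle point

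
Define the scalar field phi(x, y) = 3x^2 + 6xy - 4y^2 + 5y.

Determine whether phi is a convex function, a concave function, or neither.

phi is quadratic, so its Hessian is the constant matrix H = [[6, 6], [6, -8]].
det(H) = -84, tr(H) = -2.
det(H) < 0, so H is indefinite: neither convex nor concave.

neither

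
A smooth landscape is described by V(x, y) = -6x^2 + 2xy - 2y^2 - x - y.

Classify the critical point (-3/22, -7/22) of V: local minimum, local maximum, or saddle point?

The Hessian of V is constant: H = [[-12, 2], [2, -4]].
det(H) = (-12)·(-4) − 2² = 44.
det(H) > 0 and tr(H) = -16 < 0, so H is negative definite and the point is a local maximum.

local maximum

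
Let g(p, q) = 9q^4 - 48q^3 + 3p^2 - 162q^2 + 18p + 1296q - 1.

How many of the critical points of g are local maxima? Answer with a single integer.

0

g separates as a function of p plus a function of q, so ∇g=0 decouples.
∂g/∂p = 6(p + 3) = 0 at p ∈ {-3}; ∂g/∂q = 36(q - 4)(q - 3)(q + 3) = 0 at q ∈ {-3, 3, 4}.
The Hessian is diagonal: diag(g_pp, g_qq). Second derivatives: g_pp(-3)=6; g_qq(-3)=1512, g_qq(3)=-216, g_qq(4)=252.
Local maxima occur where both diagonal entries negative: none. Count: 0.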